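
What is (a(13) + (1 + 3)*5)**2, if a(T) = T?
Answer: 1089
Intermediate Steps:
(a(13) + (1 + 3)*5)**2 = (13 + (1 + 3)*5)**2 = (13 + 4*5)**2 = (13 + 20)**2 = 33**2 = 1089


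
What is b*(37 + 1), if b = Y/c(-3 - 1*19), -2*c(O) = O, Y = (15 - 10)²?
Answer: 950/11 ≈ 86.364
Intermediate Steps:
Y = 25 (Y = 5² = 25)
c(O) = -O/2
b = 25/11 (b = 25/((-(-3 - 1*19)/2)) = 25/((-(-3 - 19)/2)) = 25/((-½*(-22))) = 25/11 ≈ 2.2727)
b*(37 + 1) = 25*(37 + 1)/11 = (25/11)*38 = 950/11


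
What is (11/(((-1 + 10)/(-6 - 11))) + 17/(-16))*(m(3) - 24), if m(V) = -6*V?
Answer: 22015/24 ≈ 917.29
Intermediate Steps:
(11/(((-1 + 10)/(-6 - 11))) + 17/(-16))*(m(3) - 24) = (11/(((-1 + 10)/(-6 - 11))) + 17/(-16))*(-6*3 - 24) = (11/((9/(-17))) + 17*(-1/16))*(-18 - 24) = (11/((9*(-1/17))) - 17/16)*(-42) = (11/(-9/17) - 17/16)*(-42) = (11*(-17/9) - 17/16)*(-42) = (-187/9 - 17/16)*(-42) = -3145/144*(-42) = 22015/24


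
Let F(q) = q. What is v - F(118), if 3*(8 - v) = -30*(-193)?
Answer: -2040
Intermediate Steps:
v = -1922 (v = 8 - (-10)*(-193) = 8 - ⅓*5790 = 8 - 1930 = -1922)
v - F(118) = -1922 - 1*118 = -1922 - 118 = -2040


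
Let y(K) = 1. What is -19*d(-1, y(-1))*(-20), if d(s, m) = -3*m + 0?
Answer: -1140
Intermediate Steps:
d(s, m) = -3*m
-19*d(-1, y(-1))*(-20) = -(-57)*(-20) = -19*(-3)*(-20) = 57*(-20) = -1140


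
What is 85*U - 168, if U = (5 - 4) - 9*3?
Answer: -2378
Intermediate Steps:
U = -26 (U = 1 - 27 = -26)
85*U - 168 = 85*(-26) - 168 = -2210 - 168 = -2378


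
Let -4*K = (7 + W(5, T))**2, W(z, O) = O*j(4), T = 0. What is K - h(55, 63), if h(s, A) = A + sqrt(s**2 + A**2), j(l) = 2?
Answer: -301/4 - sqrt(6994) ≈ -158.88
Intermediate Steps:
W(z, O) = 2*O (W(z, O) = O*2 = 2*O)
h(s, A) = A + sqrt(A**2 + s**2)
K = -49/4 (K = -(7 + 2*0)**2/4 = -(7 + 0)**2/4 = -1/4*7**2 = -1/4*49 = -49/4 ≈ -12.250)
K - h(55, 63) = -49/4 - (63 + sqrt(63**2 + 55**2)) = -49/4 - (63 + sqrt(3969 + 3025)) = -49/4 - (63 + sqrt(6994)) = -49/4 + (-63 - sqrt(6994)) = -301/4 - sqrt(6994)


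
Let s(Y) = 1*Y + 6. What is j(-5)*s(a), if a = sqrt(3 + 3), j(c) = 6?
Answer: 36 + 6*sqrt(6) ≈ 50.697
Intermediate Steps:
a = sqrt(6) ≈ 2.4495
s(Y) = 6 + Y (s(Y) = Y + 6 = 6 + Y)
j(-5)*s(a) = 6*(6 + sqrt(6)) = 36 + 6*sqrt(6)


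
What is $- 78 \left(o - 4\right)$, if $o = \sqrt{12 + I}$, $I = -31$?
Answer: $312 - 78 i \sqrt{19} \approx 312.0 - 339.99 i$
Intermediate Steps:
$o = i \sqrt{19}$ ($o = \sqrt{12 - 31} = \sqrt{-19} = i \sqrt{19} \approx 4.3589 i$)
$- 78 \left(o - 4\right) = - 78 \left(i \sqrt{19} - 4\right) = - 78 \left(-4 + i \sqrt{19}\right) = 312 - 78 i \sqrt{19}$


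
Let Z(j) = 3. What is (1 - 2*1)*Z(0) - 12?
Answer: -15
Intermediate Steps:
(1 - 2*1)*Z(0) - 12 = (1 - 2*1)*3 - 12 = (1 - 2)*3 - 12 = -1*3 - 12 = -3 - 12 = -15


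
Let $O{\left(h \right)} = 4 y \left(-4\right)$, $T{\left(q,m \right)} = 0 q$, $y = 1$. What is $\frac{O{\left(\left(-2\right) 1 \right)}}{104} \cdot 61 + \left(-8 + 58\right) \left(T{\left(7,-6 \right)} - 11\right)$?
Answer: $- \frac{7272}{13} \approx -559.38$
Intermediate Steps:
$T{\left(q,m \right)} = 0$
$O{\left(h \right)} = -16$ ($O{\left(h \right)} = 4 \cdot 1 \left(-4\right) = 4 \left(-4\right) = -16$)
$\frac{O{\left(\left(-2\right) 1 \right)}}{104} \cdot 61 + \left(-8 + 58\right) \left(T{\left(7,-6 \right)} - 11\right) = - \frac{16}{104} \cdot 61 + \left(-8 + 58\right) \left(0 - 11\right) = \left(-16\right) \frac{1}{104} \cdot 61 + 50 \left(-11\right) = \left(- \frac{2}{13}\right) 61 - 550 = - \frac{122}{13} - 550 = - \frac{7272}{13}$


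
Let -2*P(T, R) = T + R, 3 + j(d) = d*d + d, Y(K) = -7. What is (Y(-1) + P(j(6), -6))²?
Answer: 2209/4 ≈ 552.25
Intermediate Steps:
j(d) = -3 + d + d² (j(d) = -3 + (d*d + d) = -3 + (d² + d) = -3 + (d + d²) = -3 + d + d²)
P(T, R) = -R/2 - T/2 (P(T, R) = -(T + R)/2 = -(R + T)/2 = -R/2 - T/2)
(Y(-1) + P(j(6), -6))² = (-7 + (-½*(-6) - (-3 + 6 + 6²)/2))² = (-7 + (3 - (-3 + 6 + 36)/2))² = (-7 + (3 - ½*39))² = (-7 + (3 - 39/2))² = (-7 - 33/2)² = (-47/2)² = 2209/4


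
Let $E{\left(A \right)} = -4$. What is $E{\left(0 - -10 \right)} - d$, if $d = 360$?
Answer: $-364$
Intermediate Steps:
$E{\left(0 - -10 \right)} - d = -4 - 360 = -364$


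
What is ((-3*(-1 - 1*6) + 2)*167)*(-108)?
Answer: -414828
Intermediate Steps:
((-3*(-1 - 1*6) + 2)*167)*(-108) = ((-3*(-1 - 6) + 2)*167)*(-108) = ((-3*(-7) + 2)*167)*(-108) = ((21 + 2)*167)*(-108) = (23*167)*(-108) = 3841*(-108) = -414828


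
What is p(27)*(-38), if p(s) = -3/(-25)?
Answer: -114/25 ≈ -4.5600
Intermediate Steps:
p(s) = 3/25 (p(s) = -3*(-1/25) = 3/25)
p(27)*(-38) = (3/25)*(-38) = -114/25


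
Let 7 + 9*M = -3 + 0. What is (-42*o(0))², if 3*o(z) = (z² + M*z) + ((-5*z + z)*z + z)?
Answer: 0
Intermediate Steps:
M = -10/9 (M = -7/9 + (-3 + 0)/9 = -7/9 + (⅑)*(-3) = -7/9 - ⅓ = -10/9 ≈ -1.1111)
o(z) = -z² - z/27 (o(z) = ((z² - 10*z/9) + ((-5*z + z)*z + z))/3 = ((z² - 10*z/9) + ((-4*z)*z + z))/3 = ((z² - 10*z/9) + (-4*z² + z))/3 = ((z² - 10*z/9) + (z - 4*z²))/3 = (-3*z² - z/9)/3 = -z² - z/27)
(-42*o(0))² = (-(-42)*0*(1/27 + 0))² = (-(-42)*0/27)² = (-42*0)² = 0² = 0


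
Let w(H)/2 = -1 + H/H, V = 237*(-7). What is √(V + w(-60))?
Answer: I*√1659 ≈ 40.731*I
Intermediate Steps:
V = -1659
w(H) = 0 (w(H) = 2*(-1 + H/H) = 2*(-1 + 1) = 2*0 = 0)
√(V + w(-60)) = √(-1659 + 0) = √(-1659) = I*√1659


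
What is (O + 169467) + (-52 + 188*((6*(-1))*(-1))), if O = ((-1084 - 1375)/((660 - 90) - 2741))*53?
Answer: 370379180/2171 ≈ 1.7060e+5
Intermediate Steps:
O = 130327/2171 (O = -2459/(570 - 2741)*53 = -2459/(-2171)*53 = -2459*(-1/2171)*53 = (2459/2171)*53 = 130327/2171 ≈ 60.031)
(O + 169467) + (-52 + 188*((6*(-1))*(-1))) = (130327/2171 + 169467) + (-52 + 188*((6*(-1))*(-1))) = 368043184/2171 + (-52 + 188*(-6*(-1))) = 368043184/2171 + (-52 + 188*6) = 368043184/2171 + (-52 + 1128) = 368043184/2171 + 1076 = 370379180/2171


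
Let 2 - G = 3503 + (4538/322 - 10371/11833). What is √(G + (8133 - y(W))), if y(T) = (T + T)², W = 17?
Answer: √12568017967268946/1905113 ≈ 58.845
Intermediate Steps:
y(T) = 4*T² (y(T) = (2*T)² = 4*T²)
G = -6694979959/1905113 (G = 2 - (3503 + (4538/322 - 10371/11833)) = 2 - (3503 + (4538*(1/322) - 10371*1/11833)) = 2 - (3503 + (2269/161 - 10371/11833)) = 2 - (3503 + 25179346/1905113) = 2 - 1*6698790185/1905113 = 2 - 6698790185/1905113 = -6694979959/1905113 ≈ -3514.2)
√(G + (8133 - y(W))) = √(-6694979959/1905113 + (8133 - 4*17²)) = √(-6694979959/1905113 + (8133 - 4*289)) = √(-6694979959/1905113 + (8133 - 1*1156)) = √(-6694979959/1905113 + (8133 - 1156)) = √(-6694979959/1905113 + 6977) = √(6596993442/1905113) = √12568017967268946/1905113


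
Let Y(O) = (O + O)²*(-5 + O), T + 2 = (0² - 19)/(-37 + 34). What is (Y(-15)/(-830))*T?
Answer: 7800/83 ≈ 93.976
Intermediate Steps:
T = 13/3 (T = -2 + (0² - 19)/(-37 + 34) = -2 + (0 - 19)/(-3) = -2 - 19*(-⅓) = -2 + 19/3 = 13/3 ≈ 4.3333)
Y(O) = 4*O²*(-5 + O) (Y(O) = (2*O)²*(-5 + O) = (4*O²)*(-5 + O) = 4*O²*(-5 + O))
(Y(-15)/(-830))*T = ((4*(-15)²*(-5 - 15))/(-830))*(13/3) = ((4*225*(-20))*(-1/830))*(13/3) = -18000*(-1/830)*(13/3) = (1800/83)*(13/3) = 7800/83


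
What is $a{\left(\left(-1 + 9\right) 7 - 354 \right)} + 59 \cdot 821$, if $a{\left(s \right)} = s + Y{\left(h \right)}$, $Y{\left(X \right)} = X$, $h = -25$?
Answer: $48116$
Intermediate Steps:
$a{\left(s \right)} = -25 + s$ ($a{\left(s \right)} = s - 25 = -25 + s$)
$a{\left(\left(-1 + 9\right) 7 - 354 \right)} + 59 \cdot 821 = \left(-25 - \left(354 - \left(-1 + 9\right) 7\right)\right) + 59 \cdot 821 = \left(-25 + \left(8 \cdot 7 - 354\right)\right) + 48439 = \left(-25 + \left(56 - 354\right)\right) + 48439 = \left(-25 - 298\right) + 48439 = -323 + 48439 = 48116$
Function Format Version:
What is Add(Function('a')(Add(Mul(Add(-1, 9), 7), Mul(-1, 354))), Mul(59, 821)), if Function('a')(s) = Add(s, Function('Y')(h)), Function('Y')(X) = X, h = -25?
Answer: 48116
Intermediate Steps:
Function('a')(s) = Add(-25, s) (Function('a')(s) = Add(s, -25) = Add(-25, s))
Add(Function('a')(Add(Mul(Add(-1, 9), 7), Mul(-1, 354))), Mul(59, 821)) = Add(Add(-25, Add(Mul(Add(-1, 9), 7), Mul(-1, 354))), Mul(59, 821)) = Add(Add(-25, Add(Mul(8, 7), -354)), 48439) = Add(Add(-25, Add(56, -354)), 48439) = Add(Add(-25, -298), 48439) = Add(-323, 48439) = 48116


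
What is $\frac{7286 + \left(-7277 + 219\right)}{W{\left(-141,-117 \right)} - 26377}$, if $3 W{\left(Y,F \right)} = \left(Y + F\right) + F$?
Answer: $- \frac{38}{4417} \approx -0.0086031$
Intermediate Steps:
$W{\left(Y,F \right)} = \frac{Y}{3} + \frac{2 F}{3}$ ($W{\left(Y,F \right)} = \frac{\left(Y + F\right) + F}{3} = \frac{\left(F + Y\right) + F}{3} = \frac{Y + 2 F}{3} = \frac{Y}{3} + \frac{2 F}{3}$)
$\frac{7286 + \left(-7277 + 219\right)}{W{\left(-141,-117 \right)} - 26377} = \frac{7286 + \left(-7277 + 219\right)}{\left(\frac{1}{3} \left(-141\right) + \frac{2}{3} \left(-117\right)\right) - 26377} = \frac{7286 - 7058}{\left(-47 - 78\right) - 26377} = \frac{228}{-125 - 26377} = \frac{228}{-26502} = 228 \left(- \frac{1}{26502}\right) = - \frac{38}{4417}$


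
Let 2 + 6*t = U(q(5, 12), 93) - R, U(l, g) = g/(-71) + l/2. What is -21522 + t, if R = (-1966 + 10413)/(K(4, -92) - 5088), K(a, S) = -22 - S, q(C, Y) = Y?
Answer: -46005332521/2137668 ≈ -21521.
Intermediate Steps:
U(l, g) = l/2 - g/71 (U(l, g) = g*(-1/71) + l*(½) = -g/71 + l/2 = l/2 - g/71)
R = -8447/5018 (R = (-1966 + 10413)/((-22 - 1*(-92)) - 5088) = 8447/((-22 + 92) - 5088) = 8447/(70 - 5088) = 8447/(-5018) = 8447*(-1/5018) = -8447/5018 ≈ -1.6833)
t = 1558175/2137668 (t = -⅓ + (((½)*12 - 1/71*93) - 1*(-8447/5018))/6 = -⅓ + ((6 - 93/71) + 8447/5018)/6 = -⅓ + (333/71 + 8447/5018)/6 = -⅓ + (⅙)*(2270731/356278) = -⅓ + 2270731/2137668 = 1558175/2137668 ≈ 0.72891)
-21522 + t = -21522 + 1558175/2137668 = -46005332521/2137668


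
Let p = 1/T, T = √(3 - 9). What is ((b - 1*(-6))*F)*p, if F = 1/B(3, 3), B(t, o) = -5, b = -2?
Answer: 2*I*√6/15 ≈ 0.3266*I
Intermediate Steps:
T = I*√6 (T = √(-6) = I*√6 ≈ 2.4495*I)
F = -⅕ (F = 1/(-5) = -⅕ ≈ -0.20000)
p = -I*√6/6 (p = 1/(I*√6) = -I*√6/6 ≈ -0.40825*I)
((b - 1*(-6))*F)*p = ((-2 - 1*(-6))*(-⅕))*(-I*√6/6) = ((-2 + 6)*(-⅕))*(-I*√6/6) = (4*(-⅕))*(-I*√6/6) = -(-2)*I*√6/15 = 2*I*√6/15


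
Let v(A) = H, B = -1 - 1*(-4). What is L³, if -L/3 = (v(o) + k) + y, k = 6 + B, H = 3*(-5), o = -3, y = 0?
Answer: 5832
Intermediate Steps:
B = 3 (B = -1 + 4 = 3)
H = -15
v(A) = -15
k = 9 (k = 6 + 3 = 9)
L = 18 (L = -3*((-15 + 9) + 0) = -3*(-6 + 0) = -3*(-6) = 18)
L³ = 18³ = 5832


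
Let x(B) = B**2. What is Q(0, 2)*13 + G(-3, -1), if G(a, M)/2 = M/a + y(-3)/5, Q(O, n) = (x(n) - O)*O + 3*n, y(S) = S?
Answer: 1162/15 ≈ 77.467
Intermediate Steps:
Q(O, n) = 3*n + O*(n**2 - O) (Q(O, n) = (n**2 - O)*O + 3*n = O*(n**2 - O) + 3*n = 3*n + O*(n**2 - O))
G(a, M) = -6/5 + 2*M/a (G(a, M) = 2*(M/a - 3/5) = 2*(-3/5 + M/a) = -6/5 + 2*M/a)
Q(0, 2)*13 + G(-3, -1) = (-1*0**2 + 3*2 + 0*2**2)*13 + (-6/5 + 2*(-1)/(-3)) = (-1*0 + 6 + 0*4)*13 + (-6/5 + 2*(-1)*(-1/3)) = (0 + 6 + 0)*13 + (-6/5 + 2/3) = 6*13 - 8/15 = 78 - 8/15 = 1162/15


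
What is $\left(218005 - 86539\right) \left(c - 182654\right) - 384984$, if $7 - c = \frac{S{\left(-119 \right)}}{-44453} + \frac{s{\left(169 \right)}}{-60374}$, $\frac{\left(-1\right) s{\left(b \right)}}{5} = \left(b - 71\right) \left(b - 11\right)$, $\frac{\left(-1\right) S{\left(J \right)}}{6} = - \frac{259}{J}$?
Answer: $- \frac{547779729156430173666}{22812346087} \approx -2.4012 \cdot 10^{10}$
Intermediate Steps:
$S{\left(J \right)} = \frac{1554}{J}$ ($S{\left(J \right)} = - 6 \left(- \frac{259}{J}\right) = \frac{1554}{J}$)
$s{\left(b \right)} = - 5 \left(-71 + b\right) \left(-11 + b\right)$ ($s{\left(b \right)} = - 5 \left(b - 71\right) \left(b - 11\right) = - 5 \left(-71 + b\right) \left(-11 + b\right)$)
$c = \frac{130426535385}{22812346087}$ ($c = 7 - \left(\frac{1554 \frac{1}{-119}}{-44453} + \frac{-3905 - 5 \cdot 169^{2} + 410 \cdot 169}{-60374}\right) = 7 - \left(1554 \left(- \frac{1}{119}\right) \left(- \frac{1}{44453}\right) + \left(-3905 - 142805 + 69290\right) \left(- \frac{1}{60374}\right)\right) = 7 - \left(\left(- \frac{222}{17}\right) \left(- \frac{1}{44453}\right) + \left(-3905 - 142805 + 69290\right) \left(- \frac{1}{60374}\right)\right) = 7 - \left(\frac{222}{755701} - - \frac{38710}{30187}\right) = 7 - \left(\frac{222}{755701} + \frac{38710}{30187}\right) = 7 - \frac{29259887224}{22812346087} = \frac{130426535385}{22812346087} \approx 5.7174$)
$\left(218005 - 86539\right) \left(c - 182654\right) - 384984 = \left(218005 - 86539\right) \left(\frac{130426535385}{22812346087} - 182654\right) - 384984 = 131466 \left(- \frac{4166635835639513}{22812346087}\right) - 384984 = - \frac{547770946768184216058}{22812346087} - 384984 = - \frac{547779729156430173666}{22812346087}$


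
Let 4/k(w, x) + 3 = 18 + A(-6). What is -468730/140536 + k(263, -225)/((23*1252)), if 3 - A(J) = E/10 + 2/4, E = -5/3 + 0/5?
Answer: -89421051851/26810544596 ≈ -3.3353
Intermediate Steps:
E = -5/3 (E = -5*1/3 + 0*(1/5) = -5/3 + 0 = -5/3 ≈ -1.6667)
A(J) = 8/3 (A(J) = 3 - (-5/3/10 + 2/4) = 3 - (-5/3*1/10 + 2*(1/4)) = 3 - (-1/6 + 1/2) = 3 - 1*1/3 = 3 - 1/3 = 8/3)
k(w, x) = 12/53 (k(w, x) = 4/(-3 + (18 + 8/3)) = 4/(-3 + 62/3) = 4/(53/3) = 4*(3/53) = 12/53)
-468730/140536 + k(263, -225)/((23*1252)) = -468730/140536 + 12/(53*((23*1252))) = -468730*1/140536 + (12/53)/28796 = -234365/70268 + (12/53)*(1/28796) = -234365/70268 + 3/381547 = -89421051851/26810544596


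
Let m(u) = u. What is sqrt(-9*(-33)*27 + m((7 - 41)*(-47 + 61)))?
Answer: sqrt(7543) ≈ 86.850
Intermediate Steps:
sqrt(-9*(-33)*27 + m((7 - 41)*(-47 + 61))) = sqrt(-9*(-33)*27 + (7 - 41)*(-47 + 61)) = sqrt(297*27 - 34*14) = sqrt(8019 - 476) = sqrt(7543)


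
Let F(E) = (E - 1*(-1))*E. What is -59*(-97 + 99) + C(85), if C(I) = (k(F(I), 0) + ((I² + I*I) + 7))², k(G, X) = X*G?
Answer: 209004731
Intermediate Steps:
F(E) = E*(1 + E) (F(E) = (E + 1)*E = (1 + E)*E = E*(1 + E))
k(G, X) = G*X
C(I) = (7 + 2*I²)² (C(I) = ((I*(1 + I))*0 + ((I² + I*I) + 7))² = (0 + ((I² + I²) + 7))² = (0 + (2*I² + 7))² = (0 + (7 + 2*I²))² = (7 + 2*I²)²)
-59*(-97 + 99) + C(85) = -59*(-97 + 99) + (7 + 2*85²)² = -59*2 + (7 + 2*7225)² = -118 + (7 + 14450)² = -118 + 14457² = -118 + 209004849 = 209004731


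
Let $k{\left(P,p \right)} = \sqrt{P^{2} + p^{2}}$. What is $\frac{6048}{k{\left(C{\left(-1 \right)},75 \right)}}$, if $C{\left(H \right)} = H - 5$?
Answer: $\frac{2016 \sqrt{629}}{629} \approx 80.383$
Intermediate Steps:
$C{\left(H \right)} = -5 + H$
$\frac{6048}{k{\left(C{\left(-1 \right)},75 \right)}} = \frac{6048}{\sqrt{\left(-5 - 1\right)^{2} + 75^{2}}} = \frac{6048}{\sqrt{\left(-6\right)^{2} + 5625}} = \frac{6048}{\sqrt{36 + 5625}} = \frac{6048}{\sqrt{5661}} = \frac{6048}{3 \sqrt{629}} = 6048 \frac{\sqrt{629}}{1887} = \frac{2016 \sqrt{629}}{629}$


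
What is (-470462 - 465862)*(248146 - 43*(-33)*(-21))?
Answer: -204443536428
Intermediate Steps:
(-470462 - 465862)*(248146 - 43*(-33)*(-21)) = -936324*(248146 + 1419*(-21)) = -936324*(248146 - 29799) = -936324*218347 = -204443536428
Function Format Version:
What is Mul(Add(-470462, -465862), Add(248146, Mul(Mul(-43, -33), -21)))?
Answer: -204443536428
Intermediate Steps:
Mul(Add(-470462, -465862), Add(248146, Mul(Mul(-43, -33), -21))) = Mul(-936324, Add(248146, Mul(1419, -21))) = Mul(-936324, Add(248146, -29799)) = Mul(-936324, 218347) = -204443536428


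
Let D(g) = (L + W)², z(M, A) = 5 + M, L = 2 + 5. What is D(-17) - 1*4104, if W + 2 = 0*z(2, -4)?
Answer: -4079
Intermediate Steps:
L = 7
W = -2 (W = -2 + 0*(5 + 2) = -2 + 0*7 = -2 + 0 = -2)
D(g) = 25 (D(g) = (7 - 2)² = 5² = 25)
D(-17) - 1*4104 = 25 - 1*4104 = 25 - 4104 = -4079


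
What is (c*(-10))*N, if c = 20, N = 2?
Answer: -400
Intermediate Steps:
(c*(-10))*N = (20*(-10))*2 = -200*2 = -400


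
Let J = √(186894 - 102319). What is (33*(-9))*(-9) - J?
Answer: 2673 - 5*√3383 ≈ 2382.2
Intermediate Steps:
J = 5*√3383 (J = √84575 = 5*√3383 ≈ 290.82)
(33*(-9))*(-9) - J = (33*(-9))*(-9) - 5*√3383 = -297*(-9) - 5*√3383 = 2673 - 5*√3383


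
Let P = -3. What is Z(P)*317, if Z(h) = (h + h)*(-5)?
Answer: 9510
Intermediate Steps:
Z(h) = -10*h (Z(h) = (2*h)*(-5) = -10*h)
Z(P)*317 = -10*(-3)*317 = 30*317 = 9510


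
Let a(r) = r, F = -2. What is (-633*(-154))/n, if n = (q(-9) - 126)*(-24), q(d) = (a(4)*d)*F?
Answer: 16247/216 ≈ 75.218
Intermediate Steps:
q(d) = -8*d (q(d) = (4*d)*(-2) = -8*d)
n = 1296 (n = (-8*(-9) - 126)*(-24) = (72 - 126)*(-24) = -54*(-24) = 1296)
(-633*(-154))/n = -633*(-154)/1296 = 97482*(1/1296) = 16247/216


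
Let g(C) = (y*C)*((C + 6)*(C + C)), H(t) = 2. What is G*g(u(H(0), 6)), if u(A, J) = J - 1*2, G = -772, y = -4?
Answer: 988160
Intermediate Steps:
u(A, J) = -2 + J (u(A, J) = J - 2 = -2 + J)
g(C) = -8*C²*(6 + C) (g(C) = (-4*C)*((C + 6)*(C + C)) = (-4*C)*((6 + C)*(2*C)) = (-4*C)*(2*C*(6 + C)) = -8*C²*(6 + C))
G*g(u(H(0), 6)) = -6176*(-2 + 6)²*(-6 - (-2 + 6)) = -6176*4²*(-6 - 1*4) = -6176*16*(-6 - 4) = -6176*16*(-10) = -772*(-1280) = 988160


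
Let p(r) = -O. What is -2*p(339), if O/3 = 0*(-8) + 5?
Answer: 30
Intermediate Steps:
O = 15 (O = 3*(0*(-8) + 5) = 3*(0 + 5) = 3*5 = 15)
p(r) = -15 (p(r) = -1*15 = -15)
-2*p(339) = -2*(-15) = 30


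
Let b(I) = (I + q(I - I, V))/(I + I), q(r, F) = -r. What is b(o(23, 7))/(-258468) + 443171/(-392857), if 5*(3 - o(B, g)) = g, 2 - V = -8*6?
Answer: -229091436913/203081926152 ≈ -1.1281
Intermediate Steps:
V = 50 (V = 2 - (-8)*6 = 2 - 1*(-48) = 2 + 48 = 50)
o(B, g) = 3 - g/5
b(I) = ½ (b(I) = (I - (I - I))/(I + I) = (I - 1*0)/((2*I)) = (I + 0)*(1/(2*I)) = I*(1/(2*I)) = ½)
b(o(23, 7))/(-258468) + 443171/(-392857) = (½)/(-258468) + 443171/(-392857) = (½)*(-1/258468) + 443171*(-1/392857) = -1/516936 - 443171/392857 = -229091436913/203081926152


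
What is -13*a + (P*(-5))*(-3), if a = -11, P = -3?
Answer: 98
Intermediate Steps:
-13*a + (P*(-5))*(-3) = -13*(-11) - 3*(-5)*(-3) = 143 + 15*(-3) = 143 - 45 = 98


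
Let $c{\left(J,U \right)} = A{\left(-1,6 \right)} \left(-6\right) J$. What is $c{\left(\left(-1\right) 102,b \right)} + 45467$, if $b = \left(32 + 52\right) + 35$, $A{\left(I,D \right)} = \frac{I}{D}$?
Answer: $45365$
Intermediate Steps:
$b = 119$ ($b = 84 + 35 = 119$)
$c{\left(J,U \right)} = J$ ($c{\left(J,U \right)} = - \frac{1}{6} \left(-6\right) J = \left(-1\right) \frac{1}{6} \left(-6\right) J = \left(- \frac{1}{6}\right) \left(-6\right) J = 1 J = J$)
$c{\left(\left(-1\right) 102,b \right)} + 45467 = \left(-1\right) 102 + 45467 = -102 + 45467 = 45365$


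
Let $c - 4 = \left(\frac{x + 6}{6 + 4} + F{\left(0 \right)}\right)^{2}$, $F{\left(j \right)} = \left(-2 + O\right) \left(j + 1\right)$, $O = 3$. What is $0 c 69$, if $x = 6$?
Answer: $0$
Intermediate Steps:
$F{\left(j \right)} = 1 + j$ ($F{\left(j \right)} = \left(-2 + 3\right) \left(j + 1\right) = 1 \left(1 + j\right) = 1 + j$)
$c = \frac{221}{25}$ ($c = 4 + \left(\frac{6 + 6}{6 + 4} + \left(1 + 0\right)\right)^{2} = 4 + \left(\frac{12}{10} + 1\right)^{2} = 4 + \left(12 \cdot \frac{1}{10} + 1\right)^{2} = 4 + \left(\frac{6}{5} + 1\right)^{2} = 4 + \left(\frac{11}{5}\right)^{2} = 4 + \frac{121}{25} = \frac{221}{25} \approx 8.84$)
$0 c 69 = 0 \cdot \frac{221}{25} \cdot 69 = 0 \cdot 69 = 0$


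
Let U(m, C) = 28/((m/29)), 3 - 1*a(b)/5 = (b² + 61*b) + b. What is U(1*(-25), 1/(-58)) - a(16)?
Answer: 154813/25 ≈ 6192.5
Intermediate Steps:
a(b) = 15 - 310*b - 5*b² (a(b) = 15 - 5*((b² + 61*b) + b) = 15 - 5*(b² + 62*b) = 15 + (-310*b - 5*b²) = 15 - 310*b - 5*b²)
U(m, C) = 812/m (U(m, C) = 28/((m*(1/29))) = 28/((m/29)) = 28*(29/m) = 812/m)
U(1*(-25), 1/(-58)) - a(16) = 812/((1*(-25))) - (15 - 310*16 - 5*16²) = 812/(-25) - (15 - 4960 - 5*256) = 812*(-1/25) - (15 - 4960 - 1280) = -812/25 - 1*(-6225) = -812/25 + 6225 = 154813/25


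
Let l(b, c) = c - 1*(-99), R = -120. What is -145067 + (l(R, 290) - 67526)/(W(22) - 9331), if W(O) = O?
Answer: -450120522/3103 ≈ -1.4506e+5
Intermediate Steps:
l(b, c) = 99 + c (l(b, c) = c + 99 = 99 + c)
-145067 + (l(R, 290) - 67526)/(W(22) - 9331) = -145067 + ((99 + 290) - 67526)/(22 - 9331) = -145067 + (389 - 67526)/(-9309) = -145067 - 67137*(-1/9309) = -145067 + 22379/3103 = -450120522/3103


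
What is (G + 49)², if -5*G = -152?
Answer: 157609/25 ≈ 6304.4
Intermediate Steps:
G = 152/5 (G = -⅕*(-152) = 152/5 ≈ 30.400)
(G + 49)² = (152/5 + 49)² = (397/5)² = 157609/25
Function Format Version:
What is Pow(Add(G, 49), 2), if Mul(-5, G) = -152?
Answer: Rational(157609, 25) ≈ 6304.4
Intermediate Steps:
G = Rational(152, 5) (G = Mul(Rational(-1, 5), -152) = Rational(152, 5) ≈ 30.400)
Pow(Add(G, 49), 2) = Pow(Add(Rational(152, 5), 49), 2) = Pow(Rational(397, 5), 2) = Rational(157609, 25)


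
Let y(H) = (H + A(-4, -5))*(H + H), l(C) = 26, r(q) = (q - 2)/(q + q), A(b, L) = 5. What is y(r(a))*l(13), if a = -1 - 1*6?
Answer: 9243/49 ≈ 188.63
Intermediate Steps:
a = -7 (a = -1 - 6 = -7)
r(q) = (-2 + q)/(2*q) (r(q) = (-2 + q)/((2*q)) = (-2 + q)*(1/(2*q)) = (-2 + q)/(2*q))
y(H) = 2*H*(5 + H) (y(H) = (H + 5)*(H + H) = (5 + H)*(2*H) = 2*H*(5 + H))
y(r(a))*l(13) = (2*((½)*(-2 - 7)/(-7))*(5 + (½)*(-2 - 7)/(-7)))*26 = (2*((½)*(-⅐)*(-9))*(5 + (½)*(-⅐)*(-9)))*26 = (2*(9/14)*(5 + 9/14))*26 = (2*(9/14)*(79/14))*26 = (711/98)*26 = 9243/49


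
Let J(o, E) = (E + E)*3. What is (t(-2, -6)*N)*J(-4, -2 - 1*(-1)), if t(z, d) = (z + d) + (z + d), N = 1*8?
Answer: 768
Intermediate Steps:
J(o, E) = 6*E (J(o, E) = (2*E)*3 = 6*E)
N = 8
t(z, d) = 2*d + 2*z (t(z, d) = (d + z) + (d + z) = 2*d + 2*z)
(t(-2, -6)*N)*J(-4, -2 - 1*(-1)) = ((2*(-6) + 2*(-2))*8)*(6*(-2 - 1*(-1))) = ((-12 - 4)*8)*(6*(-2 + 1)) = (-16*8)*(6*(-1)) = -128*(-6) = 768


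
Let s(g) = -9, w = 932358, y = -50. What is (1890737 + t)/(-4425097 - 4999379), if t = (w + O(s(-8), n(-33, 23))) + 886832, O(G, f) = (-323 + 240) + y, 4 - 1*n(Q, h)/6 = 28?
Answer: -618299/1570746 ≈ -0.39363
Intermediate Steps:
n(Q, h) = -144 (n(Q, h) = 24 - 6*28 = 24 - 168 = -144)
O(G, f) = -133 (O(G, f) = (-323 + 240) - 50 = -83 - 50 = -133)
t = 1819057 (t = (932358 - 133) + 886832 = 932225 + 886832 = 1819057)
(1890737 + t)/(-4425097 - 4999379) = (1890737 + 1819057)/(-4425097 - 4999379) = 3709794/(-9424476) = 3709794*(-1/9424476) = -618299/1570746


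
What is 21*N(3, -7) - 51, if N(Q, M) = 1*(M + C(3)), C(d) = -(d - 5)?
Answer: -156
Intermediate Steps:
C(d) = 5 - d (C(d) = -(-5 + d) = 5 - d)
N(Q, M) = 2 + M (N(Q, M) = 1*(M + (5 - 1*3)) = 1*(M + (5 - 3)) = 1*(M + 2) = 1*(2 + M) = 2 + M)
21*N(3, -7) - 51 = 21*(2 - 7) - 51 = 21*(-5) - 51 = -105 - 51 = -156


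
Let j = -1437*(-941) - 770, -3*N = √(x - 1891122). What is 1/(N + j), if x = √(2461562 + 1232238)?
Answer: 1/(1351447 - I*√(1891122 - 10*√36938)/3) ≈ 7.3995e-7 + 2.51e-10*I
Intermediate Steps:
x = 10*√36938 (x = √3693800 = 10*√36938 ≈ 1921.9)
N = -√(-1891122 + 10*√36938)/3 (N = -√(10*√36938 - 1891122)/3 = -√(-1891122 + 10*√36938)/3 ≈ -458.16*I)
j = 1351447 (j = 1352217 - 770 = 1351447)
1/(N + j) = 1/(-I*√(1891122 - 10*√36938)/3 + 1351447) = 1/(1351447 - I*√(1891122 - 10*√36938)/3)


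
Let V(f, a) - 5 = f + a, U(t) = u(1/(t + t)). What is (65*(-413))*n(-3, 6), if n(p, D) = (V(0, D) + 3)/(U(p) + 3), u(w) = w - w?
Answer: -375830/3 ≈ -1.2528e+5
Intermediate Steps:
u(w) = 0
U(t) = 0
V(f, a) = 5 + a + f (V(f, a) = 5 + (f + a) = 5 + (a + f) = 5 + a + f)
n(p, D) = 8/3 + D/3 (n(p, D) = ((5 + D + 0) + 3)/(0 + 3) = ((5 + D) + 3)/3 = (8 + D)*(⅓) = 8/3 + D/3)
(65*(-413))*n(-3, 6) = (65*(-413))*(8/3 + (⅓)*6) = -26845*(8/3 + 2) = -26845*14/3 = -375830/3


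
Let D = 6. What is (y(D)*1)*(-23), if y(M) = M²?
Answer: -828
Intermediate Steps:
(y(D)*1)*(-23) = (6²*1)*(-23) = (36*1)*(-23) = 36*(-23) = -828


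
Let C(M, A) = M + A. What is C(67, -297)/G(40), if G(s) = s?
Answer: -23/4 ≈ -5.7500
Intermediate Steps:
C(M, A) = A + M
C(67, -297)/G(40) = (-297 + 67)/40 = -230*1/40 = -23/4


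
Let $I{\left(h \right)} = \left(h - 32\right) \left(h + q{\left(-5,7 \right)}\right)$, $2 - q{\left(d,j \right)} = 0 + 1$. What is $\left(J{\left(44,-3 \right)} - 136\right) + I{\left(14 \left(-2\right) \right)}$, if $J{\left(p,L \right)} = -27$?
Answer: $1457$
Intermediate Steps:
$q{\left(d,j \right)} = 1$ ($q{\left(d,j \right)} = 2 - \left(0 + 1\right) = 2 - 1 = 1$)
$I{\left(h \right)} = \left(1 + h\right) \left(-32 + h\right)$ ($I{\left(h \right)} = \left(h - 32\right) \left(h + 1\right) = \left(-32 + h\right) \left(1 + h\right) = \left(1 + h\right) \left(-32 + h\right)$)
$\left(J{\left(44,-3 \right)} - 136\right) + I{\left(14 \left(-2\right) \right)} = \left(-27 - 136\right) - \left(32 - 784 + 31 \cdot 14 \left(-2\right)\right) = -163 - \left(-836 - 784\right) = -163 + \left(-32 + 784 + 868\right) = -163 + 1620 = 1457$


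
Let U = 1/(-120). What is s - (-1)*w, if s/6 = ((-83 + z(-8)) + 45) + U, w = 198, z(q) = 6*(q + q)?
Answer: -12121/20 ≈ -606.05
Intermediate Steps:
z(q) = 12*q (z(q) = 6*(2*q) = 12*q)
U = -1/120 ≈ -0.0083333
s = -16081/20 (s = 6*(((-83 + 12*(-8)) + 45) - 1/120) = 6*(((-83 - 96) + 45) - 1/120) = 6*((-179 + 45) - 1/120) = 6*(-134 - 1/120) = 6*(-16081/120) = -16081/20 ≈ -804.05)
s - (-1)*w = -16081/20 - (-1)*198 = -16081/20 - 1*(-198) = -16081/20 + 198 = -12121/20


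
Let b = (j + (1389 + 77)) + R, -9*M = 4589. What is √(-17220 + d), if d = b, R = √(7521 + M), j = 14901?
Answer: √(-7677 + 30*√631)/3 ≈ 27.736*I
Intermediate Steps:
M = -4589/9 (M = -⅑*4589 = -4589/9 ≈ -509.89)
R = 10*√631/3 (R = √(7521 - 4589/9) = √(63100/9) = 10*√631/3 ≈ 83.732)
b = 16367 + 10*√631/3 (b = (14901 + (1389 + 77)) + 10*√631/3 = (14901 + 1466) + 10*√631/3 = 16367 + 10*√631/3 ≈ 16451.)
d = 16367 + 10*√631/3 ≈ 16451.
√(-17220 + d) = √(-17220 + (16367 + 10*√631/3)) = √(-853 + 10*√631/3)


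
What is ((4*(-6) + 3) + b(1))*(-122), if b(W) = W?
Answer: 2440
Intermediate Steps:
((4*(-6) + 3) + b(1))*(-122) = ((4*(-6) + 3) + 1)*(-122) = ((-24 + 3) + 1)*(-122) = (-21 + 1)*(-122) = -20*(-122) = 2440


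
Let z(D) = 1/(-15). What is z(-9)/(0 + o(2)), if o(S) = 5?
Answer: -1/75 ≈ -0.013333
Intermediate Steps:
z(D) = -1/15
z(-9)/(0 + o(2)) = -1/(15*(0 + 5)) = -1/15/5 = -1/15*⅕ = -1/75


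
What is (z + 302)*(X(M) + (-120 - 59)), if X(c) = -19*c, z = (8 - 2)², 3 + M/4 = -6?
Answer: 170690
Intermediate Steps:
M = -36 (M = -12 + 4*(-6) = -12 - 24 = -36)
z = 36 (z = 6² = 36)
(z + 302)*(X(M) + (-120 - 59)) = (36 + 302)*(-19*(-36) + (-120 - 59)) = 338*(684 - 179) = 338*505 = 170690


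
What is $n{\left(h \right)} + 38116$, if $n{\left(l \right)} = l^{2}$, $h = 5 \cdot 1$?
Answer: $38141$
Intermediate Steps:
$h = 5$
$n{\left(h \right)} + 38116 = 5^{2} + 38116 = 25 + 38116 = 38141$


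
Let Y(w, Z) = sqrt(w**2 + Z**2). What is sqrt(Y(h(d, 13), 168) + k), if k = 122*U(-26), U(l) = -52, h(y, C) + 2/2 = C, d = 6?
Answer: 2*sqrt(-1586 + 3*sqrt(197)) ≈ 78.585*I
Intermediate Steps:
h(y, C) = -1 + C
Y(w, Z) = sqrt(Z**2 + w**2)
k = -6344 (k = 122*(-52) = -6344)
sqrt(Y(h(d, 13), 168) + k) = sqrt(sqrt(168**2 + (-1 + 13)**2) - 6344) = sqrt(sqrt(28224 + 12**2) - 6344) = sqrt(sqrt(28224 + 144) - 6344) = sqrt(sqrt(28368) - 6344) = sqrt(12*sqrt(197) - 6344) = sqrt(-6344 + 12*sqrt(197))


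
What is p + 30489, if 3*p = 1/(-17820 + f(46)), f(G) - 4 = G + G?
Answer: 1621161107/53172 ≈ 30489.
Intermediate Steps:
f(G) = 4 + 2*G (f(G) = 4 + (G + G) = 4 + 2*G)
p = -1/53172 (p = 1/(3*(-17820 + (4 + 2*46))) = 1/(3*(-17820 + (4 + 92))) = 1/(3*(-17820 + 96)) = (1/3)/(-17724) = (1/3)*(-1/17724) = -1/53172 ≈ -1.8807e-5)
p + 30489 = -1/53172 + 30489 = 1621161107/53172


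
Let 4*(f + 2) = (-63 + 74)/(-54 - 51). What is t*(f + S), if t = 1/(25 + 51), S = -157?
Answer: -66791/31920 ≈ -2.0924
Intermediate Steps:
t = 1/76 ≈ 0.013158
f = -851/420 (f = -2 + ((-63 + 74)/(-54 - 51))/4 = -2 + (11/(-105))/4 = -2 + (11*(-1/105))/4 = -2 + (1/4)*(-11/105) = -2 - 11/420 = -851/420 ≈ -2.0262)
t*(f + S) = (-851/420 - 157)/76 = (1/76)*(-66791/420) = -66791/31920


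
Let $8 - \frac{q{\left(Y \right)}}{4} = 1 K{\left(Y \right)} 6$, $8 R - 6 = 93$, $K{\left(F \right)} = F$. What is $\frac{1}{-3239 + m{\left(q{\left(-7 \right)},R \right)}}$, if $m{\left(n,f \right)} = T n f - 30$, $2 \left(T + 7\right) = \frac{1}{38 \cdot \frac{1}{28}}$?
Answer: $- \frac{19}{373961} \approx -5.0807 \cdot 10^{-5}$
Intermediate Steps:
$T = - \frac{126}{19}$ ($T = -7 + \frac{1}{2 \cdot \frac{38}{28}} = -7 + \frac{1}{2 \cdot 38 \cdot \frac{1}{28}} = -7 + \frac{1}{2 \cdot \frac{19}{14}} = -7 + \frac{1}{2} \cdot \frac{14}{19} = -7 + \frac{7}{19} = - \frac{126}{19} \approx -6.6316$)
$R = \frac{99}{8}$ ($R = \frac{3}{4} + \frac{1}{8} \cdot 93 = \frac{3}{4} + \frac{93}{8} = \frac{99}{8} \approx 12.375$)
$q{\left(Y \right)} = 32 - 24 Y$ ($q{\left(Y \right)} = 32 - 4 \cdot 1 Y 6 = 32 - 4 Y 6 = 32 - 4 \cdot 6 Y = 32 - 24 Y$)
$m{\left(n,f \right)} = -30 - \frac{126 f n}{19}$ ($m{\left(n,f \right)} = - \frac{126 n}{19} f - 30 = - \frac{126 f n}{19} - 30 = -30 - \frac{126 f n}{19}$)
$\frac{1}{-3239 + m{\left(q{\left(-7 \right)},R \right)}} = \frac{1}{-3239 - \left(30 + \frac{6237 \left(32 - -168\right)}{76}\right)} = \frac{1}{-3239 - \left(30 + \frac{6237 \left(32 + 168\right)}{76}\right)} = \frac{1}{-3239 - \left(30 + \frac{6237}{76} \cdot 200\right)} = \frac{1}{-3239 - \frac{312420}{19}} = \frac{1}{- \frac{373961}{19}} = - \frac{19}{373961}$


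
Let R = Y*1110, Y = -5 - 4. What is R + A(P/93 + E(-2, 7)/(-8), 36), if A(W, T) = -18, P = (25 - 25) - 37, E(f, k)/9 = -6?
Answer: -10008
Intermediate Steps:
E(f, k) = -54 (E(f, k) = 9*(-6) = -54)
Y = -9
P = -37 (P = 0 - 37 = -37)
R = -9990 (R = -9*1110 = -9990)
R + A(P/93 + E(-2, 7)/(-8), 36) = -9990 - 18 = -10008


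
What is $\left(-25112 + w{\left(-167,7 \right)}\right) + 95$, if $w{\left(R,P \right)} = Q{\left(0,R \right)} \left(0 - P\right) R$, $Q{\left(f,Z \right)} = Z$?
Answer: $-220240$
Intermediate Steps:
$w{\left(R,P \right)} = - P R^{2}$ ($w{\left(R,P \right)} = R \left(0 - P\right) R = R \left(- P\right) R = - P R R = - P R^{2}$)
$\left(-25112 + w{\left(-167,7 \right)}\right) + 95 = \left(-25112 - 7 \left(-167\right)^{2}\right) + 95 = \left(-25112 - 7 \cdot 27889\right) + 95 = \left(-25112 - 195223\right) + 95 = -220335 + 95 = -220240$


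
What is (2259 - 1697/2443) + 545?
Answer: 6848475/2443 ≈ 2803.3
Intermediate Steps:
(2259 - 1697/2443) + 545 = 5517040/2443 + 545 = 6848475/2443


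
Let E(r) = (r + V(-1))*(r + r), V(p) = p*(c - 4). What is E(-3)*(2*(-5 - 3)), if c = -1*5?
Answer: 576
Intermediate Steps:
c = -5
V(p) = -9*p (V(p) = p*(-5 - 4) = p*(-9) = -9*p)
E(r) = 2*r*(9 + r) (E(r) = (r - 9*(-1))*(r + r) = (r + 9)*(2*r) = (9 + r)*(2*r) = 2*r*(9 + r))
E(-3)*(2*(-5 - 3)) = (2*(-3)*(9 - 3))*(2*(-5 - 3)) = (2*(-3)*6)*(2*(-8)) = -36*(-16) = 576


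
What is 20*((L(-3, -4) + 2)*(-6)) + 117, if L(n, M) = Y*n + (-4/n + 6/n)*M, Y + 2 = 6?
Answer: 997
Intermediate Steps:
Y = 4 (Y = -2 + 6 = 4)
L(n, M) = 4*n + 2*M/n (L(n, M) = 4*n + (-4/n + 6/n)*M = 4*n + (2/n)*M = 4*n + 2*M/n)
20*((L(-3, -4) + 2)*(-6)) + 117 = 20*(((4*(-3) + 2*(-4)/(-3)) + 2)*(-6)) + 117 = 20*(((-12 + 2*(-4)*(-⅓)) + 2)*(-6)) + 117 = 20*(((-12 + 8/3) + 2)*(-6)) + 117 = 20*((-28/3 + 2)*(-6)) + 117 = 20*(-22/3*(-6)) + 117 = 20*44 + 117 = 880 + 117 = 997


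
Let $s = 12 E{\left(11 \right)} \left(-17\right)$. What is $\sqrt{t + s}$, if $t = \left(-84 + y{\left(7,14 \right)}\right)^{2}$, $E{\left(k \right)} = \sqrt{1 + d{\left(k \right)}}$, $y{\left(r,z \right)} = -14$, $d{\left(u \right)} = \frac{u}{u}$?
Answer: $2 \sqrt{2401 - 51 \sqrt{2}} \approx 96.517$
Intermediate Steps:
$d{\left(u \right)} = 1$
$E{\left(k \right)} = \sqrt{2}$ ($E{\left(k \right)} = \sqrt{1 + 1} = \sqrt{2}$)
$t = 9604$ ($t = \left(-84 - 14\right)^{2} = \left(-98\right)^{2} = 9604$)
$s = - 204 \sqrt{2}$ ($s = 12 \sqrt{2} \left(-17\right) = 12 \left(- 17 \sqrt{2}\right) = - 204 \sqrt{2} \approx -288.5$)
$\sqrt{t + s} = \sqrt{9604 - 204 \sqrt{2}}$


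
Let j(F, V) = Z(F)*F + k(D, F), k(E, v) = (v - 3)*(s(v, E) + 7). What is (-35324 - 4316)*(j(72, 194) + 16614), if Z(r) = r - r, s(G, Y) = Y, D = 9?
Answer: -702341520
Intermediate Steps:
Z(r) = 0
k(E, v) = (-3 + v)*(7 + E) (k(E, v) = (v - 3)*(E + 7) = (-3 + v)*(7 + E))
j(F, V) = -48 + 16*F (j(F, V) = 0*F + (-21 - 3*9 + 7*F + 9*F) = 0 + (-21 - 27 + 7*F + 9*F) = 0 + (-48 + 16*F) = -48 + 16*F)
(-35324 - 4316)*(j(72, 194) + 16614) = (-35324 - 4316)*((-48 + 16*72) + 16614) = -39640*((-48 + 1152) + 16614) = -39640*(1104 + 16614) = -39640*17718 = -702341520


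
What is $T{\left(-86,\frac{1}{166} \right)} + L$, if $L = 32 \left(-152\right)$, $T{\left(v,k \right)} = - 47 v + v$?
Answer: $-908$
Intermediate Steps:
$T{\left(v,k \right)} = - 46 v$
$L = -4864$
$T{\left(-86,\frac{1}{166} \right)} + L = \left(-46\right) \left(-86\right) - 4864 = 3956 - 4864 = -908$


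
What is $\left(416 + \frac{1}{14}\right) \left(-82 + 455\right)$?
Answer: $\frac{2172725}{14} \approx 1.5519 \cdot 10^{5}$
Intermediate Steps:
$\left(416 + \frac{1}{14}\right) \left(-82 + 455\right) = \left(416 + \frac{1}{14}\right) 373 = \frac{5825}{14} \cdot 373 = \frac{2172725}{14}$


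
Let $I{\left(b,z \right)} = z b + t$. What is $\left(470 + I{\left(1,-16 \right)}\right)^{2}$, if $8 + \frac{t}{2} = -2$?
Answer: $188356$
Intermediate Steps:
$t = -20$ ($t = -16 + 2 \left(-2\right) = -16 - 4 = -20$)
$I{\left(b,z \right)} = -20 + b z$ ($I{\left(b,z \right)} = z b - 20 = b z - 20 = -20 + b z$)
$\left(470 + I{\left(1,-16 \right)}\right)^{2} = \left(470 + \left(-20 + 1 \left(-16\right)\right)\right)^{2} = \left(470 - 36\right)^{2} = 434^{2} = 188356$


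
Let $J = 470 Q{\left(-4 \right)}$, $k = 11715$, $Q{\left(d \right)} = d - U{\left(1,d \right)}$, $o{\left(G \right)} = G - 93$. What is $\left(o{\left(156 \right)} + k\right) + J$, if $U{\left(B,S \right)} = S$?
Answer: $11778$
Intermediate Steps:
$o{\left(G \right)} = -93 + G$ ($o{\left(G \right)} = G - 93 = -93 + G$)
$Q{\left(d \right)} = 0$ ($Q{\left(d \right)} = d - d = 0$)
$J = 0$ ($J = 470 \cdot 0 = 0$)
$\left(o{\left(156 \right)} + k\right) + J = \left(\left(-93 + 156\right) + 11715\right) + 0 = \left(63 + 11715\right) + 0 = 11778 + 0 = 11778$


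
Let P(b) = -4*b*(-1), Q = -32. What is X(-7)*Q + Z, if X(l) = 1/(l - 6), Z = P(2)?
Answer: 136/13 ≈ 10.462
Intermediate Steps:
P(b) = 4*b
Z = 8 (Z = 4*2 = 8)
X(l) = 1/(-6 + l)
X(-7)*Q + Z = -32/(-6 - 7) + 8 = -32/(-13) + 8 = -1/13*(-32) + 8 = 32/13 + 8 = 136/13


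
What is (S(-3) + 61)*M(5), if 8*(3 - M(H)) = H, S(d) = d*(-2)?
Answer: 1273/8 ≈ 159.13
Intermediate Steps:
S(d) = -2*d
M(H) = 3 - H/8
(S(-3) + 61)*M(5) = (-2*(-3) + 61)*(3 - ⅛*5) = (6 + 61)*(3 - 5/8) = 67*(19/8) = 1273/8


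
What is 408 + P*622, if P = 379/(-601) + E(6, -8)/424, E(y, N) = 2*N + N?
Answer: -619556/31853 ≈ -19.450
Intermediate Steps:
E(y, N) = 3*N
P = -21890/31853 (P = 379/(-601) + (3*(-8))/424 = 379*(-1/601) - 24*1/424 = -379/601 - 3/53 = -21890/31853 ≈ -0.68722)
408 + P*622 = 408 - 21890/31853*622 = 408 - 13615580/31853 = -619556/31853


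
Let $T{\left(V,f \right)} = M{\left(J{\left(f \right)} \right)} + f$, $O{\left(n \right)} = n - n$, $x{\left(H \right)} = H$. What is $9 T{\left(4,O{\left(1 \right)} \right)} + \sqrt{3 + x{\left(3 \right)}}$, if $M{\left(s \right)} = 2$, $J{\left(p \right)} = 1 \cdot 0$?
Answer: $18 + \sqrt{6} \approx 20.449$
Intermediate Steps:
$J{\left(p \right)} = 0$
$O{\left(n \right)} = 0$
$T{\left(V,f \right)} = 2 + f$
$9 T{\left(4,O{\left(1 \right)} \right)} + \sqrt{3 + x{\left(3 \right)}} = 9 \left(2 + 0\right) + \sqrt{3 + 3} = 9 \cdot 2 + \sqrt{6} = 18 + \sqrt{6}$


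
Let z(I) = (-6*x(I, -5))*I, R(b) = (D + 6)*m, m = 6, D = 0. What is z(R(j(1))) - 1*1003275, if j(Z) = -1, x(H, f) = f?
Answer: -1002195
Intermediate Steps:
R(b) = 36 (R(b) = (0 + 6)*6 = 6*6 = 36)
z(I) = 30*I (z(I) = (-6*(-5))*I = 30*I)
z(R(j(1))) - 1*1003275 = 30*36 - 1*1003275 = 1080 - 1003275 = -1002195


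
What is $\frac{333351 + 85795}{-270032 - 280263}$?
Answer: $- \frac{419146}{550295} \approx -0.76167$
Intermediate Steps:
$\frac{333351 + 85795}{-270032 - 280263} = \frac{419146}{-550295} = 419146 \left(- \frac{1}{550295}\right) = - \frac{419146}{550295}$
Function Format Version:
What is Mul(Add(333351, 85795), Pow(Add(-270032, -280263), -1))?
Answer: Rational(-419146, 550295) ≈ -0.76167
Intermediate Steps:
Mul(Add(333351, 85795), Pow(Add(-270032, -280263), -1)) = Mul(419146, Pow(-550295, -1)) = Mul(419146, Rational(-1, 550295)) = Rational(-419146, 550295)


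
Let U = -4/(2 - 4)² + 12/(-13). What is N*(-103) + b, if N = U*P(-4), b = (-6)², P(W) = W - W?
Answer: 36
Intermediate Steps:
P(W) = 0
b = 36
U = -25/13 (U = -4/((-2)²) + 12*(-1/13) = -4/4 - 12/13 = -4*¼ - 12/13 = -1 - 12/13 = -25/13 ≈ -1.9231)
N = 0 (N = -25/13*0 = 0)
N*(-103) + b = 0*(-103) + 36 = 0 + 36 = 36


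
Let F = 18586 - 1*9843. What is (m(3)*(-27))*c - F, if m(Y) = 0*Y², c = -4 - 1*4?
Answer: -8743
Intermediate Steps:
c = -8 (c = -4 - 4 = -8)
m(Y) = 0
F = 8743 (F = 18586 - 9843 = 8743)
(m(3)*(-27))*c - F = (0*(-27))*(-8) - 1*8743 = 0*(-8) - 8743 = 0 - 8743 = -8743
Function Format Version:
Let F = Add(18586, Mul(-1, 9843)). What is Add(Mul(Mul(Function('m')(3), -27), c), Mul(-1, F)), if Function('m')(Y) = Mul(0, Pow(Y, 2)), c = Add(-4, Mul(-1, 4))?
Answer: -8743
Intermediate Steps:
c = -8 (c = Add(-4, -4) = -8)
Function('m')(Y) = 0
F = 8743 (F = Add(18586, -9843) = 8743)
Add(Mul(Mul(Function('m')(3), -27), c), Mul(-1, F)) = Add(Mul(Mul(0, -27), -8), Mul(-1, 8743)) = Add(Mul(0, -8), -8743) = Add(0, -8743) = -8743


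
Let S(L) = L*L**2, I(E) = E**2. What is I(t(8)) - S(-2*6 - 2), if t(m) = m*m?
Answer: 6840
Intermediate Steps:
t(m) = m**2
S(L) = L**3
I(t(8)) - S(-2*6 - 2) = (8**2)**2 - (-2*6 - 2)**3 = 64**2 - (-12 - 2)**3 = 4096 - 1*(-14)**3 = 4096 - 1*(-2744) = 4096 + 2744 = 6840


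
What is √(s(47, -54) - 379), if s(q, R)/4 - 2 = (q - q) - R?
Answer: I*√155 ≈ 12.45*I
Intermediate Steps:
s(q, R) = 8 - 4*R (s(q, R) = 8 + 4*((q - q) - R) = 8 + 4*(0 - R) = 8 + 4*(-R) = 8 - 4*R)
√(s(47, -54) - 379) = √((8 - 4*(-54)) - 379) = √((8 + 216) - 379) = √(224 - 379) = √(-155) = I*√155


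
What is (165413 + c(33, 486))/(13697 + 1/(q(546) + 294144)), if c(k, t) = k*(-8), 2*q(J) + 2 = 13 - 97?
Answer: 48570486049/4028301398 ≈ 12.057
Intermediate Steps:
q(J) = -43 (q(J) = -1 + (13 - 97)/2 = -1 + (½)*(-84) = -1 - 42 = -43)
c(k, t) = -8*k
(165413 + c(33, 486))/(13697 + 1/(q(546) + 294144)) = (165413 - 8*33)/(13697 + 1/(-43 + 294144)) = (165413 - 264)/(13697 + 1/294101) = 165149/(13697 + 1/294101) = 165149/(4028301398/294101) = 165149*(294101/4028301398) = 48570486049/4028301398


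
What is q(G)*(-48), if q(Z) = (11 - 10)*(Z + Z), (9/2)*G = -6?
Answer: 128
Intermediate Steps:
G = -4/3 (G = (2/9)*(-6) = -4/3 ≈ -1.3333)
q(Z) = 2*Z (q(Z) = 1*(2*Z) = 2*Z)
q(G)*(-48) = (2*(-4/3))*(-48) = -8/3*(-48) = 128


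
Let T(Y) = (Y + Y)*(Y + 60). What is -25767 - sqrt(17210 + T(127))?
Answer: -25767 - 2*sqrt(16177) ≈ -26021.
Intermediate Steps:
T(Y) = 2*Y*(60 + Y) (T(Y) = (2*Y)*(60 + Y) = 2*Y*(60 + Y))
-25767 - sqrt(17210 + T(127)) = -25767 - sqrt(17210 + 2*127*(60 + 127)) = -25767 - sqrt(17210 + 2*127*187) = -25767 - sqrt(17210 + 47498) = -25767 - sqrt(64708) = -25767 - 2*sqrt(16177)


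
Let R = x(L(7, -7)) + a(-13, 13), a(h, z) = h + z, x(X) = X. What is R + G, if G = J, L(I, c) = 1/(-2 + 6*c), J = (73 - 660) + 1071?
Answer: 21295/44 ≈ 483.98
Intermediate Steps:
J = 484 (J = -587 + 1071 = 484)
G = 484
R = -1/44 (R = 1/(2*(-1 + 3*(-7))) + (-13 + 13) = 1/(2*(-1 - 21)) + 0 = (1/2)/(-22) + 0 = (1/2)*(-1/22) + 0 = -1/44 + 0 = -1/44 ≈ -0.022727)
R + G = -1/44 + 484 = 21295/44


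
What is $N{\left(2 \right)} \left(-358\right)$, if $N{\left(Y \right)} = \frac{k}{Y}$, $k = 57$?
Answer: $-10203$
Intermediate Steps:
$N{\left(Y \right)} = \frac{57}{Y}$
$N{\left(2 \right)} \left(-358\right) = \frac{57}{2} \left(-358\right) = -10203$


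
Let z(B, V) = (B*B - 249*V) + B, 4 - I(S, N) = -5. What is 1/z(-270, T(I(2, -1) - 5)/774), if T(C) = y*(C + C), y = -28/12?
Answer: 387/28110134 ≈ 1.3767e-5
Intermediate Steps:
I(S, N) = 9 (I(S, N) = 4 - 1*(-5) = 4 + 5 = 9)
y = -7/3 (y = -28*1/12 = -7/3 ≈ -2.3333)
T(C) = -14*C/3 (T(C) = -7*(C + C)/3 = -14*C/3)
z(B, V) = B + B² - 249*V (z(B, V) = (B² - 249*V) + B = B + B² - 249*V)
1/z(-270, T(I(2, -1) - 5)/774) = 1/(-270 + (-270)² - 249*(-14*(9 - 5)/3)/774) = 1/(-270 + 72900 - 249*(-14/3*4)/774) = 1/(-270 + 72900 - (-4648)/774) = 1/(-270 + 72900 - 249*(-28/1161)) = 1/(-270 + 72900 + 2324/387) = 1/(28110134/387) = 387/28110134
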